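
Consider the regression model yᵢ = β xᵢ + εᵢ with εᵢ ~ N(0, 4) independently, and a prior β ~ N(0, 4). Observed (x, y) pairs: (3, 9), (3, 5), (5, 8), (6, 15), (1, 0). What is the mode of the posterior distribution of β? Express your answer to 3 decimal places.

log p(β | y) = −Σ(yᵢ − βxᵢ)²/(2·4) − β²/(2·4) + const.
Setting the derivative to zero: Σxᵢ(yᵢ − βxᵢ)/4 − β/4 = 0, so β = Σxᵢyᵢ / (Σxᵢ² + σ²/τ²).
Σxᵢyᵢ = 3·9 + 3·5 + 5·8 + 6·15 + 1·0 = 172; Σxᵢ² = 80; σ²/τ² = 1.
β̂_MAP = 172 / (80 + 1) = 172/81 ≈ 2.123.

β̂_MAP = 2.123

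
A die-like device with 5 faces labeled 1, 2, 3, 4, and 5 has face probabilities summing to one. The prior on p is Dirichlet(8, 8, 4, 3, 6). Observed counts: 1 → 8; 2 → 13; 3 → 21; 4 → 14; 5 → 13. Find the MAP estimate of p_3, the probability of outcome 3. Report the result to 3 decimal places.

The posterior is Dirichlet(αᵢ + nᵢ) = Dirichlet(16, 21, 25, 17, 19).
For a Dirichlet(a₁,…,a_K) with all aᵢ > 1, the mode has j-th component (aⱼ − 1)/(Σaᵢ − K).
Here Σaᵢ = 98 and K = 5, so p_3 = (25 − 1)/(98 − 5) = 24/93 ≈ 0.258.

MAP estimate: 0.258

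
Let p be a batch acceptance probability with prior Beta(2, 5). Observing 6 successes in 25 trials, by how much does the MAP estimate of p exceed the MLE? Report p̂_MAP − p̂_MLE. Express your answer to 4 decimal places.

Posterior is Beta(8, 24); MAP = (8−1)/(32−2) = 7/30 ≈ 0.23333.
MLE ignores the prior: p̂_MLE = k/n = 6/25 ≈ 0.24000.
Difference = 7/30 − 6/25 = -1/150 ≈ -0.0067.

MAP − MLE = -0.0067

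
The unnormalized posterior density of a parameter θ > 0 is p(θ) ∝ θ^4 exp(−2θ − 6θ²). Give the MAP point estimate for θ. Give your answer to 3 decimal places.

θ̂_MAP = 0.500

ℓ'(θ) = 4/θ − 2 − 12θ. Setting this to zero and multiplying by θ: 12θ² + 2θ − 4 = 0.
θ = (−2 + √(2² + 4·12·4)) / (2·12) = (−2 + √196) / 24 = (−2 + 14)/24 = 1/2.
ℓ''(θ) = −4/θ² − 12 < 0, confirming a maximum.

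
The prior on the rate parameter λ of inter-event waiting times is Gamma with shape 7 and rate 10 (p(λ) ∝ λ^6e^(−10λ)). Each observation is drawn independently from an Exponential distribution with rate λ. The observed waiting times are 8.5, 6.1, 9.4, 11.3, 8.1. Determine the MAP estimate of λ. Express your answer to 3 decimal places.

The Exponential(rate=λ) likelihood is ∝ λ^n e^(−λΣtᵢ). Here n = 5 and Σtᵢ = 8.5 + 6.1 + 9.4 + 11.3 + 8.1 = 43.4.
Posterior ∝ λ^6e^(−10λ) · λ^5e^(−43.4λ) = λ^11e^(−53.4λ), i.e. Gamma(12, 53.4).
Mode = (a−1)/b = 11/53.4 ≈ 0.206.

λ̂_MAP = 0.206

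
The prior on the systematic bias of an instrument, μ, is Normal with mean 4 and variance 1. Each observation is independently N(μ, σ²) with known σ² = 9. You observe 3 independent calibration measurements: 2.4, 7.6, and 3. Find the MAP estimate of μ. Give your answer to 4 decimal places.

n = 3; x̄ = (2.4 + 7.6 + 3)/3 = 13/3 = 13/3 ≈ 4.3333.
For a Normal prior and Normal likelihood with known variance, the posterior is Normal; its mode equals its mean, the precision-weighted average.
Prior precision 1/σ₀² = 1/1 = 1; data precision n/σ² = 3/9 = 1/3.
μ̂ = (1·4 + (1/3)·(13/3)) / (1 + 1/3) = (49/9)/(4/3) = 49/12 ≈ 4.0833.

μ̂_MAP = 4.0833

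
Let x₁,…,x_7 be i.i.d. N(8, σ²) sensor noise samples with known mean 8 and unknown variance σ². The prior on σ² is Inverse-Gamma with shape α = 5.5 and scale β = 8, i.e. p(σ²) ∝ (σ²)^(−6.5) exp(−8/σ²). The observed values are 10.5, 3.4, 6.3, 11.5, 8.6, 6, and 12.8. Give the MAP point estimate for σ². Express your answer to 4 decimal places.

Sum of squared deviations about the known mean: SS = (10.5−8)² + (3.4−8)² + (6.3−8)² + (11.5−8)² + (8.6−8)² + (6−8)² + (12.8−8)² = 69.95.
The Normal likelihood contributes (σ²)^(−n/2) exp(−SS/(2σ²)), so the posterior is Inverse-Gamma(α + n/2, β + SS/2) = Inverse-Gamma(9, 42.975).
The mode of Inverse-Gamma(a, b) is b/(a+1) = 42.975/10 ≈ 4.2975.

σ̂²_MAP = 4.2975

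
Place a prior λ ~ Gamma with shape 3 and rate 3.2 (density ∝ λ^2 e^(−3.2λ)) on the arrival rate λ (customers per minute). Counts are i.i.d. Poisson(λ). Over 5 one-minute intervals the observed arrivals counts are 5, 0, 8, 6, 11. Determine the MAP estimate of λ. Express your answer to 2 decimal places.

Σxᵢ = 5+0+8+6+11 = 30, with n = 5.
Posterior ∝ λ^2e^(−3.2λ) · λ^30e^(−5λ) = λ^32e^(−8.2λ), i.e. Gamma(shape=33, rate=8.2).
The mode of a Gamma(a, b) with a ≥ 1 (shape–rate) is (a−1)/b = 32/8.2 ≈ 3.90.

λ̂_MAP = 3.90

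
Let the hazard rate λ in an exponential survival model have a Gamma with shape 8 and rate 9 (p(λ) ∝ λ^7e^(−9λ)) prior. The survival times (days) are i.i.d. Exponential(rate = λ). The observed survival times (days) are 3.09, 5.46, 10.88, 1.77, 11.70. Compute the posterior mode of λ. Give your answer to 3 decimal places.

The Exponential(rate=λ) likelihood is ∝ λ^n e^(−λΣtᵢ). Here n = 5 and Σtᵢ = 3.09 + 5.46 + 10.88 + 1.77 + 11.70 = 32.90.
Posterior ∝ λ^7e^(−9λ) · λ^5e^(−32.90λ) = λ^12e^(−41.90λ), i.e. Gamma(13, 41.90).
Mode = (a−1)/b = 12/41.90 ≈ 0.286.

λ̂_MAP = 0.286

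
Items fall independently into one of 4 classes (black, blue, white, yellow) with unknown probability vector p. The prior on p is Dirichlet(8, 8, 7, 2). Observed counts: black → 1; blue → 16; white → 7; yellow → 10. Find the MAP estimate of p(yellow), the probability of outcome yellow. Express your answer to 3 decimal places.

The posterior is Dirichlet(αᵢ + nᵢ) = Dirichlet(9, 24, 14, 12).
For a Dirichlet(a₁,…,a_K) with all aᵢ > 1, the mode has j-th component (aⱼ − 1)/(Σaᵢ − K).
Here Σaᵢ = 59 and K = 4, so p(yellow) = (12 − 1)/(59 − 4) = 11/55 ≈ 0.200.

MAP estimate of p(yellow) = 0.200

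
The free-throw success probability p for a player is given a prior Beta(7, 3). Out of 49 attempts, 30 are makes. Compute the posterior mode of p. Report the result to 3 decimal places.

Prior: Beta(7, 3).
Data: 30 successes in 49 trials. The binomial likelihood contributes p^30(1−p)^19, so the posterior is Beta(7+30, 3+19) = Beta(37, 22).
For Beta(a, b) with a, b > 1 the mode is (a−1)/(a+b−2) = 36/57 ≈ 0.632.

p̂_MAP = 0.632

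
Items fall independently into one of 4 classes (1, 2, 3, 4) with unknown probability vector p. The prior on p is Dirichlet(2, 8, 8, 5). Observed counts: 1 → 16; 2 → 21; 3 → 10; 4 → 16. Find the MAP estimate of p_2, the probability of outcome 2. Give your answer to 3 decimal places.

The posterior is Dirichlet(αᵢ + nᵢ) = Dirichlet(18, 29, 18, 21).
For a Dirichlet(a₁,…,a_K) with all aᵢ > 1, the mode has j-th component (aⱼ − 1)/(Σaᵢ − K).
Here Σaᵢ = 86 and K = 4, so p_2 = (29 − 1)/(86 − 4) = 28/82 ≈ 0.341.

MAP estimate: 0.341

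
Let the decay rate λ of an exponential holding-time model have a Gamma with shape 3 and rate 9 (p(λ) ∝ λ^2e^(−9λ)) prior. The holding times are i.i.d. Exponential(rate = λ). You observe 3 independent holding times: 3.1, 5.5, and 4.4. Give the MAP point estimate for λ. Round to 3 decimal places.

The Exponential(rate=λ) likelihood is ∝ λ^n e^(−λΣtᵢ). Here n = 3 and Σtᵢ = 3.1 + 5.5 + 4.4 = 13.
Posterior ∝ λ^2e^(−9λ) · λ^3e^(−13λ) = λ^5e^(−22λ), i.e. Gamma(6, 22).
Mode = (a−1)/b = 5/22 ≈ 0.227.

λ̂_MAP = 0.227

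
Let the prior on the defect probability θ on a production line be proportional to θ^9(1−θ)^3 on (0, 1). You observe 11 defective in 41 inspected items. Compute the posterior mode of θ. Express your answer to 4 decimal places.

The prior density ∝ θ^9(1−θ)^3 is the kernel of Beta(10, 4).
Data: 11 successes in 41 trials. The binomial likelihood contributes θ^11(1−θ)^30, so the posterior is Beta(10+11, 4+30) = Beta(21, 34).
For Beta(a, b) with a, b > 1 the mode is (a−1)/(a+b−2) = 20/53 ≈ 0.3774.

θ̂_MAP = 0.3774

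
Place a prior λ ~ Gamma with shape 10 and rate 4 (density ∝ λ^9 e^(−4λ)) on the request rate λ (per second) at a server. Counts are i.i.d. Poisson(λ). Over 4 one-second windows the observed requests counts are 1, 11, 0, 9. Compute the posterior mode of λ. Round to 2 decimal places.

Σxᵢ = 1+11+0+9 = 21, with n = 4.
Posterior ∝ λ^9e^(−4λ) · λ^21e^(−4λ) = λ^30e^(−8λ), i.e. Gamma(shape=31, rate=8).
The mode of a Gamma(a, b) with a ≥ 1 (shape–rate) is (a−1)/b = 30/8 ≈ 3.75.

λ̂_MAP = 3.75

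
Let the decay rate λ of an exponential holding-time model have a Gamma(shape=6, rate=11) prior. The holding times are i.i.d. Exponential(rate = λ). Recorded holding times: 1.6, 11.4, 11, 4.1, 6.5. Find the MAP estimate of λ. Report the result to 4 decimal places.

λ̂_MAP = 0.2193

The Exponential(rate=λ) likelihood is ∝ λ^n e^(−λΣtᵢ). Here n = 5 and Σtᵢ = 1.6 + 11.4 + 11 + 4.1 + 6.5 = 34.6.
Posterior ∝ λ^5e^(−11λ) · λ^5e^(−34.6λ) = λ^10e^(−45.6λ), i.e. Gamma(11, 45.6).
Mode = (a−1)/b = 10/45.6 ≈ 0.2193.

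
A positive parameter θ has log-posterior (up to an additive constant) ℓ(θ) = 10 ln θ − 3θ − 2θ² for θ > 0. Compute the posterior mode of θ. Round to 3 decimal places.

θ̂_MAP = 1.250

ℓ'(θ) = 10/θ − 3 − 4θ. Setting this to zero and multiplying by θ: 4θ² + 3θ − 10 = 0.
θ = (−3 + √(3² + 4·4·10)) / (2·4) = (−3 + √169) / 8 = (−3 + 13)/8 = 5/4.
ℓ''(θ) = −10/θ² − 4 < 0, confirming a maximum.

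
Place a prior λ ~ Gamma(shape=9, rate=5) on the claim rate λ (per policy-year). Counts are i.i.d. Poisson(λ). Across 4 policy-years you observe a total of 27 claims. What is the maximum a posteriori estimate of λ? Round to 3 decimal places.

λ̂_MAP = 3.889

Σxᵢ = 27, n = 4.
Posterior ∝ λ^8e^(−5λ) · λ^27e^(−4λ) = λ^35e^(−9λ), i.e. Gamma(shape=36, rate=9).
The mode of a Gamma(a, b) with a ≥ 1 (shape–rate) is (a−1)/b = 35/9 ≈ 3.889.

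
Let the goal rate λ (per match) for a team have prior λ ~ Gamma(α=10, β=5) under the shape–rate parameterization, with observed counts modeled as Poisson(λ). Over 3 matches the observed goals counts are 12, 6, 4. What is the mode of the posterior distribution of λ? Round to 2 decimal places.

Σxᵢ = 12+6+4 = 22, with n = 3.
Posterior ∝ λ^9e^(−5λ) · λ^22e^(−3λ) = λ^31e^(−8λ), i.e. Gamma(shape=32, rate=8).
The mode of a Gamma(a, b) with a ≥ 1 (shape–rate) is (a−1)/b = 31/8 ≈ 3.88.

λ̂_MAP = 3.88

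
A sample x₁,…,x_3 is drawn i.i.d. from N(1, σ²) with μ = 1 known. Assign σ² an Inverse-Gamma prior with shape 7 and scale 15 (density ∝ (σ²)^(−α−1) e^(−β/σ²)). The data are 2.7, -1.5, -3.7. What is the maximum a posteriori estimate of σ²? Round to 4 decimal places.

Sum of squared deviations about the known mean: SS = (2.7−1)² + (-1.5−1)² + (-3.7−1)² = 31.23.
The Normal likelihood contributes (σ²)^(−n/2) exp(−SS/(2σ²)), so the posterior is Inverse-Gamma(α + n/2, β + SS/2) = Inverse-Gamma(8.5, 30.615).
The mode of Inverse-Gamma(a, b) is b/(a+1) = 30.615/9.5 ≈ 3.2226.

σ̂²_MAP = 3.2226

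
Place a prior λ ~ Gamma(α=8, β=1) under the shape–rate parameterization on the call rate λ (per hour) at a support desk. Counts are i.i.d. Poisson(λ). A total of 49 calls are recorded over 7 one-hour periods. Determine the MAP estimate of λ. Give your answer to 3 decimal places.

λ̂_MAP = 7.000

Σxᵢ = 49, n = 7.
Posterior ∝ λ^7e^(−1λ) · λ^49e^(−7λ) = λ^56e^(−8λ), i.e. Gamma(shape=57, rate=8).
The mode of a Gamma(a, b) with a ≥ 1 (shape–rate) is (a−1)/b = 56/8 ≈ 7.000.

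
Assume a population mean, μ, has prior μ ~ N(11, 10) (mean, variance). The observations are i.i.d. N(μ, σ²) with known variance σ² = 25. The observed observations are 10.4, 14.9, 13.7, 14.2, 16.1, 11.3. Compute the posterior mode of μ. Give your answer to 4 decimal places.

n = 6; x̄ = (10.4 + 14.9 + 13.7 + 14.2 + 16.1 + 11.3)/6 = 80.6/6 = 403/30 ≈ 13.4333.
For a Normal prior and Normal likelihood with known variance, the posterior is Normal; its mode equals its mean, the precision-weighted average.
Prior precision 1/σ₀² = 1/10 = 0.1; data precision n/σ² = 6/25 = 0.24.
μ̂ = (0.1·11 + 0.24·(403/30)) / (0.1 + 0.24) = 4.324/0.34 = 1081/85 ≈ 12.7176.

μ̂_MAP = 12.7176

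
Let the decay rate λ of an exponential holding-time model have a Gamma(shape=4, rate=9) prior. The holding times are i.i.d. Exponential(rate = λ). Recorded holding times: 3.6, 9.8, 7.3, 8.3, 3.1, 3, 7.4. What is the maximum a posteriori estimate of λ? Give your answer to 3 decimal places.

The Exponential(rate=λ) likelihood is ∝ λ^n e^(−λΣtᵢ). Here n = 7 and Σtᵢ = 3.6 + 9.8 + 7.3 + 8.3 + 3.1 + 3 + 7.4 = 42.5.
Posterior ∝ λ^3e^(−9λ) · λ^7e^(−42.5λ) = λ^10e^(−51.5λ), i.e. Gamma(11, 51.5).
Mode = (a−1)/b = 10/51.5 ≈ 0.194.

λ̂_MAP = 0.194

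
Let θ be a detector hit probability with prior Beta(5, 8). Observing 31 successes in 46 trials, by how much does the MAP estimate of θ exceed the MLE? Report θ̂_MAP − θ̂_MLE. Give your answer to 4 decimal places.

Posterior is Beta(36, 23); MAP = (36−1)/(59−2) = 35/57 ≈ 0.61404.
MLE ignores the prior: θ̂_MLE = k/n = 31/46 ≈ 0.67391.
Difference = 35/57 − 31/46 = -157/2622 ≈ -0.0599.

MAP − MLE = -0.0599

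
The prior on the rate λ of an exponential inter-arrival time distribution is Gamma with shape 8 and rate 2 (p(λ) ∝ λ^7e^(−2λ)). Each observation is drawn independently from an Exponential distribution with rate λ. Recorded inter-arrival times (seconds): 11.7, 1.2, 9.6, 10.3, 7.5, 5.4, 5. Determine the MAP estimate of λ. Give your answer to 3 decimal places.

The Exponential(rate=λ) likelihood is ∝ λ^n e^(−λΣtᵢ). Here n = 7 and Σtᵢ = 11.7 + 1.2 + 9.6 + 10.3 + 7.5 + 5.4 + 5 = 50.7.
Posterior ∝ λ^7e^(−2λ) · λ^7e^(−50.7λ) = λ^14e^(−52.7λ), i.e. Gamma(15, 52.7).
Mode = (a−1)/b = 14/52.7 ≈ 0.266.

λ̂_MAP = 0.266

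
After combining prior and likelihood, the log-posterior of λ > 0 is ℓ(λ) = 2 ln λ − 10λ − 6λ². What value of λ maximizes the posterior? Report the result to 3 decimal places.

ℓ'(λ) = 2/λ − 10 − 12λ. Setting this to zero and multiplying by λ: 12λ² + 10λ − 2 = 0.
λ = (−10 + √(10² + 4·12·2)) / (2·12) = (−10 + √196) / 24 = (−10 + 14)/24 = 1/6.
ℓ''(λ) = −2/λ² − 12 < 0, confirming a maximum.

λ̂_MAP = 0.167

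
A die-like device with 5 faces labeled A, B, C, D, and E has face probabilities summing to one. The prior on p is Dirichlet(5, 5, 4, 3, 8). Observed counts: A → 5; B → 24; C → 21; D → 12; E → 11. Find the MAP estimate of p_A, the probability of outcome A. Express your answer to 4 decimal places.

The posterior is Dirichlet(αᵢ + nᵢ) = Dirichlet(10, 29, 25, 15, 19).
For a Dirichlet(a₁,…,a_K) with all aᵢ > 1, the mode has j-th component (aⱼ − 1)/(Σaᵢ − K).
Here Σaᵢ = 98 and K = 5, so p_A = (10 − 1)/(98 − 5) = 9/93 ≈ 0.0968.

MAP estimate of p_A = 0.0968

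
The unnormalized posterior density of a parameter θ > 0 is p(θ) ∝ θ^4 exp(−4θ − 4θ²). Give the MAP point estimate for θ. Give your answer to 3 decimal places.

θ̂_MAP = 0.500

ℓ'(θ) = 4/θ − 4 − 8θ. Setting this to zero and multiplying by θ: 8θ² + 4θ − 4 = 0.
θ = (−4 + √(4² + 4·8·4)) / (2·8) = (−4 + √144) / 16 = (−4 + 12)/16 = 1/2.
ℓ''(θ) = −4/θ² − 8 < 0, confirming a maximum.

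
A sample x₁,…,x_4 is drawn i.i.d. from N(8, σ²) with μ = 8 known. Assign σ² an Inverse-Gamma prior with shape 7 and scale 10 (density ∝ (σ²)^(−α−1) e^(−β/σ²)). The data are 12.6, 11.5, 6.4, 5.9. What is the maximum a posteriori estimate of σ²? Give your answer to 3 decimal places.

σ̂²_MAP = 3.019

Sum of squared deviations about the known mean: SS = (12.6−8)² + (11.5−8)² + (6.4−8)² + (5.9−8)² = 40.38.
The Normal likelihood contributes (σ²)^(−n/2) exp(−SS/(2σ²)), so the posterior is Inverse-Gamma(α + n/2, β + SS/2) = Inverse-Gamma(9, 30.19).
The mode of Inverse-Gamma(a, b) is b/(a+1) = 30.19/10 ≈ 3.019.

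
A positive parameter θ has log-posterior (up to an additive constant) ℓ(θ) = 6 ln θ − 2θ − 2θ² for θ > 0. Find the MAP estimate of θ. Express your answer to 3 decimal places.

ℓ'(θ) = 6/θ − 2 − 4θ. Setting this to zero and multiplying by θ: 4θ² + 2θ − 6 = 0.
θ = (−2 + √(2² + 4·4·6)) / (2·4) = (−2 + √100) / 8 = (−2 + 10)/8 = 1.
ℓ''(θ) = −6/θ² − 4 < 0, confirming a maximum.

θ̂_MAP = 1.000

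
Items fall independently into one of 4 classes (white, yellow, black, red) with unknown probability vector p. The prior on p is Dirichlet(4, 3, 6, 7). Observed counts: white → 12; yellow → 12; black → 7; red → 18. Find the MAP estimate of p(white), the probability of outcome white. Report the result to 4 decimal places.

The posterior is Dirichlet(αᵢ + nᵢ) = Dirichlet(16, 15, 13, 25).
For a Dirichlet(a₁,…,a_K) with all aᵢ > 1, the mode has j-th component (aⱼ − 1)/(Σaᵢ − K).
Here Σaᵢ = 69 and K = 4, so p(white) = (16 − 1)/(69 − 4) = 15/65 ≈ 0.2308.

MAP estimate of p(white) = 0.2308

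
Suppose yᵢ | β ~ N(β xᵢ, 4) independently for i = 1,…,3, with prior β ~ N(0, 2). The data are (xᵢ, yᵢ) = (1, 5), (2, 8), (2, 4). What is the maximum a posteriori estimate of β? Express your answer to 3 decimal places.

β̂_MAP = 2.636

log p(β | y) = −Σ(yᵢ − βxᵢ)²/(2·4) − β²/(2·2) + const.
Setting the derivative to zero: Σxᵢ(yᵢ − βxᵢ)/4 − β/2 = 0, so β = Σxᵢyᵢ / (Σxᵢ² + σ²/τ²).
Σxᵢyᵢ = 1·5 + 2·8 + 2·4 = 29; Σxᵢ² = 9; σ²/τ² = 2.
β̂_MAP = 29 / (9 + 2) = 29/11 ≈ 2.636.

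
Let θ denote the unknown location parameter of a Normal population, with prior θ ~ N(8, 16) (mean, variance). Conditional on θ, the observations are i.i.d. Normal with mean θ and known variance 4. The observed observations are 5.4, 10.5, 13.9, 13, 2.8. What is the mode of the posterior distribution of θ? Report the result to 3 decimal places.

n = 5; x̄ = (5.4 + 10.5 + 13.9 + 13 + 2.8)/5 = 45.6/5 = 9.12.
For a Normal prior and Normal likelihood with known variance, the posterior is Normal; its mode equals its mean, the precision-weighted average.
Prior precision 1/σ₀² = 1/16 = 0.0625; data precision n/σ² = 5/4 = 1.25.
θ̂ = (0.0625·8 + 1.25·9.12) / (0.0625 + 1.25) = 11.9/1.3125 = 136/15 ≈ 9.067.

θ̂_MAP = 9.067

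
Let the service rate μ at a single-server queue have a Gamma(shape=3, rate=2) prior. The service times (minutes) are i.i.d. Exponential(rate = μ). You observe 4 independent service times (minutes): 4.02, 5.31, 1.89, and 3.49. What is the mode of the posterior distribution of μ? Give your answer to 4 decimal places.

μ̂_MAP = 0.3591

The Exponential(rate=μ) likelihood is ∝ μ^n e^(−μΣtᵢ). Here n = 4 and Σtᵢ = 4.02 + 5.31 + 1.89 + 3.49 = 14.71.
Posterior ∝ μ^2e^(−2μ) · μ^4e^(−14.71μ) = μ^6e^(−16.71μ), i.e. Gamma(7, 16.71).
Mode = (a−1)/b = 6/16.71 ≈ 0.3591.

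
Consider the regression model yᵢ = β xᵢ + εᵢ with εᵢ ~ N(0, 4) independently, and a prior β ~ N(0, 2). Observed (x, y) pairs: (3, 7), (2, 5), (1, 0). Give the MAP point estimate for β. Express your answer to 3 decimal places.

β̂_MAP = 1.938

log p(β | y) = −Σ(yᵢ − βxᵢ)²/(2·4) − β²/(2·2) + const.
Setting the derivative to zero: Σxᵢ(yᵢ − βxᵢ)/4 − β/2 = 0, so β = Σxᵢyᵢ / (Σxᵢ² + σ²/τ²).
Σxᵢyᵢ = 3·7 + 2·5 + 1·0 = 31; Σxᵢ² = 14; σ²/τ² = 2.
β̂_MAP = 31 / (14 + 2) = 31/16 ≈ 1.938.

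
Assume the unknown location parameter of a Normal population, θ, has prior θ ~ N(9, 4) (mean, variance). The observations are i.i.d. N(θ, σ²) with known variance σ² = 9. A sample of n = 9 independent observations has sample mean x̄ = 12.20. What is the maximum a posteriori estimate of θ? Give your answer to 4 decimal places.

θ̂_MAP = 11.5600

n = 9, x̄ = 12.20.
For a Normal prior and Normal likelihood with known variance, the posterior is Normal; its mode equals its mean, the precision-weighted average.
Prior precision 1/σ₀² = 1/4 = 0.25; data precision n/σ² = 9/9 = 1.
θ̂ = (0.25·9 + 1·12.2) / (0.25 + 1) = 14.45/1.25 = 11.5600.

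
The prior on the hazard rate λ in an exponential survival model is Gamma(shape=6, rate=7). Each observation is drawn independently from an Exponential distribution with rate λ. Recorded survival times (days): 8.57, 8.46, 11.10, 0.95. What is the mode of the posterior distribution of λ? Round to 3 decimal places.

λ̂_MAP = 0.249

The Exponential(rate=λ) likelihood is ∝ λ^n e^(−λΣtᵢ). Here n = 4 and Σtᵢ = 8.57 + 8.46 + 11.10 + 0.95 = 29.08.
Posterior ∝ λ^5e^(−7λ) · λ^4e^(−29.08λ) = λ^9e^(−36.08λ), i.e. Gamma(10, 36.08).
Mode = (a−1)/b = 9/36.08 ≈ 0.249.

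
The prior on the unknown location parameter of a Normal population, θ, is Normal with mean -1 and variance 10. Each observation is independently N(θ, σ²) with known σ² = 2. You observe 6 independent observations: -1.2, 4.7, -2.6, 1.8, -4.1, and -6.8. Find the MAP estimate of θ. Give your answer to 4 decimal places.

n = 6; x̄ = ((-1.2) + 4.7 + (-2.6) + 1.8 + (-4.1) + (-6.8))/6 = -8.2/6 = -41/30 ≈ -1.3667.
For a Normal prior and Normal likelihood with known variance, the posterior is Normal; its mode equals its mean, the precision-weighted average.
Prior precision 1/σ₀² = 1/10 = 0.1; data precision n/σ² = 6/2 = 3.
θ̂ = (0.1·(-1) + 3·(-41/30)) / (0.1 + 3) = (-4.2)/3.1 = -42/31 ≈ -1.3548.

θ̂_MAP = -1.3548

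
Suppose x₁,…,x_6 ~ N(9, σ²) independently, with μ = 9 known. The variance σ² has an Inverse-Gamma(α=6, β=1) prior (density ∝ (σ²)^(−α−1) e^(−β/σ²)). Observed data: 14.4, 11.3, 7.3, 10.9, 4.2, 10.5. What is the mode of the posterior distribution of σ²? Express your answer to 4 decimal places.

σ̂²_MAP = 3.4120

Sum of squared deviations about the known mean: SS = (14.4−9)² + (11.3−9)² + (7.3−9)² + (10.9−9)² + (4.2−9)² + (10.5−9)² = 66.24.
The Normal likelihood contributes (σ²)^(−n/2) exp(−SS/(2σ²)), so the posterior is Inverse-Gamma(α + n/2, β + SS/2) = Inverse-Gamma(9, 34.12).
The mode of Inverse-Gamma(a, b) is b/(a+1) = 34.12/10 ≈ 3.4120.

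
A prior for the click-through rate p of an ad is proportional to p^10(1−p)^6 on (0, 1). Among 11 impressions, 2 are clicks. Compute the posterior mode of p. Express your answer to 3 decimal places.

The prior density ∝ p^10(1−p)^6 is the kernel of Beta(11, 7).
Data: 2 successes in 11 trials. The binomial likelihood contributes p^2(1−p)^9, so the posterior is Beta(11+2, 7+9) = Beta(13, 16).
For Beta(a, b) with a, b > 1 the mode is (a−1)/(a+b−2) = 12/27 ≈ 0.444.

p̂_MAP = 0.444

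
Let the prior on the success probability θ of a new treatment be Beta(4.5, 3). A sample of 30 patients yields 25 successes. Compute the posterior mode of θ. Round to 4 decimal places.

θ̂_MAP = 0.8028

Prior: Beta(4.5, 3).
Data: 25 successes in 30 trials. The binomial likelihood contributes θ^25(1−θ)^5, so the posterior is Beta(4.5+25, 3+5) = Beta(29.5, 8).
For Beta(a, b) with a, b > 1 the mode is (a−1)/(a+b−2) = 28.5/35.5 ≈ 0.8028.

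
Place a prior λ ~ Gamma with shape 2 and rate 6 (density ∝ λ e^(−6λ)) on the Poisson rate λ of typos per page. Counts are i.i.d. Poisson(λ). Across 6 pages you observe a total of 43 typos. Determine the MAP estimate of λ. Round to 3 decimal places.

λ̂_MAP = 3.667

Σxᵢ = 43, n = 6.
Posterior ∝ λe^(−6λ) · λ^43e^(−6λ) = λ^44e^(−12λ), i.e. Gamma(shape=45, rate=12).
The mode of a Gamma(a, b) with a ≥ 1 (shape–rate) is (a−1)/b = 44/12 ≈ 3.667.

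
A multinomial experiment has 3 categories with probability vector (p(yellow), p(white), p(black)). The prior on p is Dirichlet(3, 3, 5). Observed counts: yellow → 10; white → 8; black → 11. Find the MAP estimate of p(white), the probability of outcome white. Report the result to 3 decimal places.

The posterior is Dirichlet(αᵢ + nᵢ) = Dirichlet(13, 11, 16).
For a Dirichlet(a₁,…,a_K) with all aᵢ > 1, the mode has j-th component (aⱼ − 1)/(Σaᵢ − K).
Here Σaᵢ = 40 and K = 3, so p(white) = (11 − 1)/(40 − 3) = 10/37 ≈ 0.270.

MAP estimate of p(white) = 0.270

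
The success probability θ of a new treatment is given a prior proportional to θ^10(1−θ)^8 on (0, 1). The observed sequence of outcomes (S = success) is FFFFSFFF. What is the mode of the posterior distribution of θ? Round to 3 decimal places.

θ̂_MAP = 0.423

The prior density ∝ θ^10(1−θ)^8 is the kernel of Beta(11, 9).
Data: 1 success in 8 trials (from the sequence). The binomial likelihood contributes θ(1−θ)^7, so the posterior is Beta(11+1, 9+7) = Beta(12, 16).
For Beta(a, b) with a, b > 1 the mode is (a−1)/(a+b−2) = 11/26 ≈ 0.423.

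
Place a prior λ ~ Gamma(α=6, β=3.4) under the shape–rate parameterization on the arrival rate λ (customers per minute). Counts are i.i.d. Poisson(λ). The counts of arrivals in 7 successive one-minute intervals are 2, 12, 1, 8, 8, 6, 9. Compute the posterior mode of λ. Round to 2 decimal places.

λ̂_MAP = 4.90

Σxᵢ = 2+12+1+8+8+6+9 = 46, with n = 7.
Posterior ∝ λ^5e^(−3.4λ) · λ^46e^(−7λ) = λ^51e^(−10.4λ), i.e. Gamma(shape=52, rate=10.4).
The mode of a Gamma(a, b) with a ≥ 1 (shape–rate) is (a−1)/b = 51/10.4 ≈ 4.90.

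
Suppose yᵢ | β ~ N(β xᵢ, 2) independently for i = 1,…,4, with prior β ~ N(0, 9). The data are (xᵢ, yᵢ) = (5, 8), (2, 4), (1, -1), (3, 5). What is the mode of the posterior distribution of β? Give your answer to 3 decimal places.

log p(β | y) = −Σ(yᵢ − βxᵢ)²/(2·2) − β²/(2·9) + const.
Setting the derivative to zero: Σxᵢ(yᵢ − βxᵢ)/2 − β/9 = 0, so β = Σxᵢyᵢ / (Σxᵢ² + σ²/τ²).
Σxᵢyᵢ = 5·8 + 2·4 + 1·(-1) + 3·5 = 62; Σxᵢ² = 39; σ²/τ² = 2/9.
β̂_MAP = 62 / (39 + 2/9) = 62/(353/9) = 558/353 ≈ 1.581.

β̂_MAP = 1.581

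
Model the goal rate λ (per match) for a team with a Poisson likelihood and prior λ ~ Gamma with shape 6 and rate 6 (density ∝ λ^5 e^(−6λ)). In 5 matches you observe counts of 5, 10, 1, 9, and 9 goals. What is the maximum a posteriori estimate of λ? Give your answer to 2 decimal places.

Σxᵢ = 5+10+1+9+9 = 34, with n = 5.
Posterior ∝ λ^5e^(−6λ) · λ^34e^(−5λ) = λ^39e^(−11λ), i.e. Gamma(shape=40, rate=11).
The mode of a Gamma(a, b) with a ≥ 1 (shape–rate) is (a−1)/b = 39/11 ≈ 3.55.

λ̂_MAP = 3.55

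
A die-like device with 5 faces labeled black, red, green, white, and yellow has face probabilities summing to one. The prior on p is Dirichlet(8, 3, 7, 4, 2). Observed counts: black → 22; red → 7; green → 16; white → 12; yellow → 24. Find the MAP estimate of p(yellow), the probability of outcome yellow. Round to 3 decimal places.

The posterior is Dirichlet(αᵢ + nᵢ) = Dirichlet(30, 10, 23, 16, 26).
For a Dirichlet(a₁,…,a_K) with all aᵢ > 1, the mode has j-th component (aⱼ − 1)/(Σaᵢ − K).
Here Σaᵢ = 105 and K = 5, so p(yellow) = (26 − 1)/(105 − 5) = 25/100 ≈ 0.250.

MAP estimate of p(yellow) = 0.250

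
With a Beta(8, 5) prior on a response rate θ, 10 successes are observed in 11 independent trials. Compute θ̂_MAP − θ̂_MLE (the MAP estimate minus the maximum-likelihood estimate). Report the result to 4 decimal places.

MAP − MLE = -0.1364

Posterior is Beta(18, 6); MAP = (18−1)/(24−2) = 17/22 ≈ 0.77273.
MLE ignores the prior: θ̂_MLE = k/n = 10/11 ≈ 0.90909.
Difference = 17/22 − 10/11 = -3/22 ≈ -0.1364.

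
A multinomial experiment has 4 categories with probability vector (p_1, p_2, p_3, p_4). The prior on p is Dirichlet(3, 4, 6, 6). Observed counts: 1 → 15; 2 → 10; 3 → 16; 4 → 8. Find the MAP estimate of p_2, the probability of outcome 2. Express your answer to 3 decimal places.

MAP estimate: 0.203

The posterior is Dirichlet(αᵢ + nᵢ) = Dirichlet(18, 14, 22, 14).
For a Dirichlet(a₁,…,a_K) with all aᵢ > 1, the mode has j-th component (aⱼ − 1)/(Σaᵢ − K).
Here Σaᵢ = 68 and K = 4, so p_2 = (14 − 1)/(68 − 4) = 13/64 ≈ 0.203.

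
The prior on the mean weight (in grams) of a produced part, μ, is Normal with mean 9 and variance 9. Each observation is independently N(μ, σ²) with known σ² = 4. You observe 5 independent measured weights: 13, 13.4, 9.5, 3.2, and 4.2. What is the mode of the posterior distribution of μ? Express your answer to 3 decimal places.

n = 5; x̄ = (13 + 13.4 + 9.5 + 3.2 + 4.2)/5 = 43.3/5 = 8.66.
For a Normal prior and Normal likelihood with known variance, the posterior is Normal; its mode equals its mean, the precision-weighted average.
Prior precision 1/σ₀² = 1/9; data precision n/σ² = 5/4 = 1.25.
μ̂ = ((1/9)·9 + 1.25·8.66) / (1/9 + 1.25) = 11.825/(49/36) = 4257/490 ≈ 8.688.

μ̂_MAP = 8.688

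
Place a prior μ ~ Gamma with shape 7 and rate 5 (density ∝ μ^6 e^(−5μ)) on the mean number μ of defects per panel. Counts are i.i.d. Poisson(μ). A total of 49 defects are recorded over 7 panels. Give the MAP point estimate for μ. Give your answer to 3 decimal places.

Σxᵢ = 49, n = 7.
Posterior ∝ μ^6e^(−5μ) · μ^49e^(−7μ) = μ^55e^(−12μ), i.e. Gamma(shape=56, rate=12).
The mode of a Gamma(a, b) with a ≥ 1 (shape–rate) is (a−1)/b = 55/12 ≈ 4.583.

μ̂_MAP = 4.583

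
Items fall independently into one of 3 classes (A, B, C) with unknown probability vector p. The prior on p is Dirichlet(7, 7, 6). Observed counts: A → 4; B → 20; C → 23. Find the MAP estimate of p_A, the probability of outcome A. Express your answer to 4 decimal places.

MAP estimate of p_A = 0.1563

The posterior is Dirichlet(αᵢ + nᵢ) = Dirichlet(11, 27, 29).
For a Dirichlet(a₁,…,a_K) with all aᵢ > 1, the mode has j-th component (aⱼ − 1)/(Σaᵢ − K).
Here Σaᵢ = 67 and K = 3, so p_A = (11 − 1)/(67 − 3) = 10/64 ≈ 0.1563.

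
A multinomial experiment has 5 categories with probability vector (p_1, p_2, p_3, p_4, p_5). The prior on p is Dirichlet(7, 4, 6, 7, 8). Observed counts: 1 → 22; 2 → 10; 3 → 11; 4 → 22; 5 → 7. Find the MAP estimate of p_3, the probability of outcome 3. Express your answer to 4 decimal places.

The posterior is Dirichlet(αᵢ + nᵢ) = Dirichlet(29, 14, 17, 29, 15).
For a Dirichlet(a₁,…,a_K) with all aᵢ > 1, the mode has j-th component (aⱼ − 1)/(Σaᵢ − K).
Here Σaᵢ = 104 and K = 5, so p_3 = (17 − 1)/(104 − 5) = 16/99 ≈ 0.1616.

MAP estimate: 0.1616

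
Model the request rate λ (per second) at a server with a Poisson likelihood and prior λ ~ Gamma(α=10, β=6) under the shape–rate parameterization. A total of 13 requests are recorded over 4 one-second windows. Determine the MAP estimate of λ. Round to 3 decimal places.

Σxᵢ = 13, n = 4.
Posterior ∝ λ^9e^(−6λ) · λ^13e^(−4λ) = λ^22e^(−10λ), i.e. Gamma(shape=23, rate=10).
The mode of a Gamma(a, b) with a ≥ 1 (shape–rate) is (a−1)/b = 22/10 ≈ 2.200.

λ̂_MAP = 2.200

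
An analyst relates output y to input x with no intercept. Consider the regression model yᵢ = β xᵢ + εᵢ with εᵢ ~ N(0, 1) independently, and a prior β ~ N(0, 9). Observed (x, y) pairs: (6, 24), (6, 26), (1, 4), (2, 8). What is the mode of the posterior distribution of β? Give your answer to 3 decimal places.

β̂_MAP = 4.150

log p(β | y) = −Σ(yᵢ − βxᵢ)²/(2·1) − β²/(2·9) + const.
Setting the derivative to zero: Σxᵢ(yᵢ − βxᵢ)/1 − β/9 = 0, so β = Σxᵢyᵢ / (Σxᵢ² + σ²/τ²).
Σxᵢyᵢ = 6·24 + 6·26 + 1·4 + 2·8 = 320; Σxᵢ² = 77; σ²/τ² = 1/9.
β̂_MAP = 320 / (77 + 1/9) = 320/(694/9) = 1440/347 ≈ 4.150.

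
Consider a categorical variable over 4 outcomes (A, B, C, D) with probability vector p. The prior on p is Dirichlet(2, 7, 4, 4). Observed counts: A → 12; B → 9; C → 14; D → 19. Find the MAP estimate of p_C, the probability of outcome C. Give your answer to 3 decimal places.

MAP estimate of p_C = 0.254

The posterior is Dirichlet(αᵢ + nᵢ) = Dirichlet(14, 16, 18, 23).
For a Dirichlet(a₁,…,a_K) with all aᵢ > 1, the mode has j-th component (aⱼ − 1)/(Σaᵢ − K).
Here Σaᵢ = 71 and K = 4, so p_C = (18 − 1)/(71 − 4) = 17/67 ≈ 0.254.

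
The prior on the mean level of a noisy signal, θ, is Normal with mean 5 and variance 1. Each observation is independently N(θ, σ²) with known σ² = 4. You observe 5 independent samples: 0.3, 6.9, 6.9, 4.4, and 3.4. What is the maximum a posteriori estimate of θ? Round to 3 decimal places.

θ̂_MAP = 4.656

n = 5; x̄ = (0.3 + 6.9 + 6.9 + 4.4 + 3.4)/5 = 21.9/5 = 4.38.
For a Normal prior and Normal likelihood with known variance, the posterior is Normal; its mode equals its mean, the precision-weighted average.
Prior precision 1/σ₀² = 1/1 = 1; data precision n/σ² = 5/4 = 1.25.
θ̂ = (1·5 + 1.25·4.38) / (1 + 1.25) = 10.475/2.25 = 419/90 ≈ 4.656.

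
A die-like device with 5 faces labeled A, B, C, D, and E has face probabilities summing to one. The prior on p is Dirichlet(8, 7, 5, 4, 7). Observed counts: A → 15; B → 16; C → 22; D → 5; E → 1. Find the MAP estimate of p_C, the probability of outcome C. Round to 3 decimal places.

The posterior is Dirichlet(αᵢ + nᵢ) = Dirichlet(23, 23, 27, 9, 8).
For a Dirichlet(a₁,…,a_K) with all aᵢ > 1, the mode has j-th component (aⱼ − 1)/(Σaᵢ − K).
Here Σaᵢ = 90 and K = 5, so p_C = (27 − 1)/(90 − 5) = 26/85 ≈ 0.306.

MAP estimate of p_C = 0.306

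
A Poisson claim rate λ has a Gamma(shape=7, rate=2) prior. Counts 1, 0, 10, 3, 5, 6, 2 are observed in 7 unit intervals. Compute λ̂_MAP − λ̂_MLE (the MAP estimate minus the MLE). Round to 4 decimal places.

Σxᵢ = 27. Posterior is Gamma(34, 9); MAP = (34−1)/9 = 33/9 ≈ 3.66667.
MLE = x̄ = 27/7 ≈ 3.85714.
Difference = 33/9 − 27/7 = -4/21 ≈ -0.1905.

MAP − MLE = -0.1905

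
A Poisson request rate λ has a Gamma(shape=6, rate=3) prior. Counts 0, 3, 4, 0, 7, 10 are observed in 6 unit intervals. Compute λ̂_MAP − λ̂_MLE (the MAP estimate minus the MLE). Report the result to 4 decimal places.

MAP − MLE = -0.7778

Σxᵢ = 24. Posterior is Gamma(30, 9); MAP = (30−1)/9 = 29/9 ≈ 3.22222.
MLE = x̄ = 24/6 ≈ 4.00000.
Difference = 29/9 − 24/6 = -7/9 ≈ -0.7778.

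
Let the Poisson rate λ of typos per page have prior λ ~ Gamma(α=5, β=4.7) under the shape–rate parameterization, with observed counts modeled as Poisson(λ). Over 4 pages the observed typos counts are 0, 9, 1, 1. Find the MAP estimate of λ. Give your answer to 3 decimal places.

Σxᵢ = 0+9+1+1 = 11, with n = 4.
Posterior ∝ λ^4e^(−4.7λ) · λ^11e^(−4λ) = λ^15e^(−8.7λ), i.e. Gamma(shape=16, rate=8.7).
The mode of a Gamma(a, b) with a ≥ 1 (shape–rate) is (a−1)/b = 15/8.7 ≈ 1.724.

λ̂_MAP = 1.724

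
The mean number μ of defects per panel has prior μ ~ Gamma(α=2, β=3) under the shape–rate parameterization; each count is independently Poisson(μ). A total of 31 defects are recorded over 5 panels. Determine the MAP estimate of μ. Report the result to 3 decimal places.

μ̂_MAP = 4.000

Σxᵢ = 31, n = 5.
Posterior ∝ μe^(−3μ) · μ^31e^(−5μ) = μ^32e^(−8μ), i.e. Gamma(shape=33, rate=8).
The mode of a Gamma(a, b) with a ≥ 1 (shape–rate) is (a−1)/b = 32/8 ≈ 4.000.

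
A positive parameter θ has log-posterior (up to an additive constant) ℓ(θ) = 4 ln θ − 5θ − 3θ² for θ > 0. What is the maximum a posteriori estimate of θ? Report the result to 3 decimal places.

θ̂_MAP = 0.500

ℓ'(θ) = 4/θ − 5 − 6θ. Setting this to zero and multiplying by θ: 6θ² + 5θ − 4 = 0.
θ = (−5 + √(5² + 4·6·4)) / (2·6) = (−5 + √121) / 12 = (−5 + 11)/12 = 1/2.
ℓ''(θ) = −4/θ² − 6 < 0, confirming a maximum.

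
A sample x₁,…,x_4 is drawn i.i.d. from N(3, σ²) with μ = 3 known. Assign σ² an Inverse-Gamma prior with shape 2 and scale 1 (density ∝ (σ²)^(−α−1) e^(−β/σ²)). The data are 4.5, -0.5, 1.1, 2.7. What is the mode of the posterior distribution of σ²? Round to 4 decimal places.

σ̂²_MAP = 2.0200

Sum of squared deviations about the known mean: SS = (4.5−3)² + (-0.5−3)² + (1.1−3)² + (2.7−3)² = 18.2.
The Normal likelihood contributes (σ²)^(−n/2) exp(−SS/(2σ²)), so the posterior is Inverse-Gamma(α + n/2, β + SS/2) = Inverse-Gamma(4, 10.1).
The mode of Inverse-Gamma(a, b) is b/(a+1) = 10.1/5 ≈ 2.0200.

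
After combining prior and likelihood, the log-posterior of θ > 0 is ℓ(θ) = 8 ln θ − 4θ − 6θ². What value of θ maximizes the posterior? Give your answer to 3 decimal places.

θ̂_MAP = 0.667

ℓ'(θ) = 8/θ − 4 − 12θ. Setting this to zero and multiplying by θ: 12θ² + 4θ − 8 = 0.
θ = (−4 + √(4² + 4·12·8)) / (2·12) = (−4 + √400) / 24 = (−4 + 20)/24 = 2/3.
ℓ''(θ) = −8/θ² − 12 < 0, confirming a maximum.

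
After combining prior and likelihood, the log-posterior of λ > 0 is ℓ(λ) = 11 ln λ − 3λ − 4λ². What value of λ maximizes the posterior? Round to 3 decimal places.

ℓ'(λ) = 11/λ − 3 − 8λ. Setting this to zero and multiplying by λ: 8λ² + 3λ − 11 = 0.
λ = (−3 + √(3² + 4·8·11)) / (2·8) = (−3 + √361) / 16 = (−3 + 19)/16 = 1.
ℓ''(λ) = −11/λ² − 8 < 0, confirming a maximum.

λ̂_MAP = 1.000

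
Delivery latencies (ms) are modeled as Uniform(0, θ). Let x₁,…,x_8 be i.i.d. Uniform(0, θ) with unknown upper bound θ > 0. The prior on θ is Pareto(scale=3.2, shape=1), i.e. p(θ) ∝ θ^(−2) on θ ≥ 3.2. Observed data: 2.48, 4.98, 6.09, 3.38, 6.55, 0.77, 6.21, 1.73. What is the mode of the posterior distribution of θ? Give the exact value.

θ̂_MAP = 6.55

The Uniform(0, θ) likelihood is θ^(−n) for θ ≥ max(xᵢ), zero otherwise. Here max(xᵢ) = 6.55.
Posterior ∝ θ^(−2) · θ^(−8) = θ^(−10) on θ ≥ max(3.2, 6.55) = 6.55.
This density is strictly decreasing in θ, so the posterior mode lies at the lower boundary of the support.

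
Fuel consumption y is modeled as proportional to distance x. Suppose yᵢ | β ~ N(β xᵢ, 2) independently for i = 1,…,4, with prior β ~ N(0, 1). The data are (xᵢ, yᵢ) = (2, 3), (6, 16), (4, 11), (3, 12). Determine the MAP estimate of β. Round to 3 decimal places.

β̂_MAP = 2.716

log p(β | y) = −Σ(yᵢ − βxᵢ)²/(2·2) − β²/(2·1) + const.
Setting the derivative to zero: Σxᵢ(yᵢ − βxᵢ)/2 − β/1 = 0, so β = Σxᵢyᵢ / (Σxᵢ² + σ²/τ²).
Σxᵢyᵢ = 2·3 + 6·16 + 4·11 + 3·12 = 182; Σxᵢ² = 65; σ²/τ² = 2.
β̂_MAP = 182 / (65 + 2) = 182/67 ≈ 2.716.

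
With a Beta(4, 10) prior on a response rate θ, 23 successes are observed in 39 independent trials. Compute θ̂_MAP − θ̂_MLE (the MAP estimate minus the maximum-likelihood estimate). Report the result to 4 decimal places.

Posterior is Beta(27, 26); MAP = (27−1)/(53−2) = 26/51 ≈ 0.50980.
MLE ignores the prior: θ̂_MLE = k/n = 23/39 ≈ 0.58974.
Difference = 26/51 − 23/39 = -53/663 ≈ -0.0799.

MAP − MLE = -0.0799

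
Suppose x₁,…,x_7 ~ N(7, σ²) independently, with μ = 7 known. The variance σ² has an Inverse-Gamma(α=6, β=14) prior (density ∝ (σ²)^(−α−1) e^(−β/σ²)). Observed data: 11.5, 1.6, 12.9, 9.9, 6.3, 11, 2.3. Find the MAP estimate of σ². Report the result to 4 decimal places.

σ̂²_MAP = 7.5814

Sum of squared deviations about the known mean: SS = (11.5−7)² + (1.6−7)² + (12.9−7)² + (9.9−7)² + (6.3−7)² + (11−7)² + (2.3−7)² = 131.21.
The Normal likelihood contributes (σ²)^(−n/2) exp(−SS/(2σ²)), so the posterior is Inverse-Gamma(α + n/2, β + SS/2) = Inverse-Gamma(9.5, 79.605).
The mode of Inverse-Gamma(a, b) is b/(a+1) = 79.605/10.5 ≈ 7.5814.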